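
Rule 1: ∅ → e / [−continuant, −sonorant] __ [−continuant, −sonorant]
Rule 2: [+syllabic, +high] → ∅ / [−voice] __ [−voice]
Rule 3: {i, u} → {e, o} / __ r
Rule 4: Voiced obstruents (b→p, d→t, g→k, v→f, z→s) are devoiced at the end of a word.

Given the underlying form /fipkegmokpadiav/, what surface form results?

Rule 1 (stop-cluster e-epenthesis): /p/ and /k/ form a stop–stop cluster, so [e] is inserted between them. /k/ and /p/ form a stop–stop cluster, so [e] is inserted between them. /fipkegmokpadiav/ → fipekegmokepadiav.
Rule 2 (high vowel syncope): /i/ is a high vowel flanked by voiceless consonants /f/ and /p/, so it deletes. /fipekegmokepadiav/ → fpekegmokepadiav.
Rule 3 (pre-rhotic lowering): no segment meets the environment; /fpekegmokepadiav/ is unchanged.
Rule 4 (final devoicing): /v/ is a voiced obstruent in word-final position, so it devoices to [f]. /fpekegmokepadiav/ → fpekegmokepadiaf.

fpekegmokepadiaf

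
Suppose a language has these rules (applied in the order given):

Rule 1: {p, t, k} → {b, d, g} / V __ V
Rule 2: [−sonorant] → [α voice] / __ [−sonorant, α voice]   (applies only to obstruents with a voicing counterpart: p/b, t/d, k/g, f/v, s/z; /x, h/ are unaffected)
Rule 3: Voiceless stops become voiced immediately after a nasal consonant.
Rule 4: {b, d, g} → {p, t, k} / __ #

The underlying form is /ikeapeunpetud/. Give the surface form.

Rule 1 (intervocalic voicing): /k/ is a voiceless stop between vowels /i/ and /e/, so it voices to [g]. /p/ is a voiceless stop between vowels /a/ and /e/, so it voices to [b]. /t/ is a voiceless stop between vowels /e/ and /u/, so it voices to [d]. /ikeapeunpetud/ → igeabeunpedud.
Rule 2 (regressive voicing assimilation): no segment meets the environment; /igeabeunpedud/ is unchanged.
Rule 3 (post-nasal voicing): /p/ is a voiceless stop immediately after the nasal /n/, so it voices to [b]. /igeabeunpedud/ → igeabeunbedud.
Rule 4 (final devoicing): /d/ is a voiced stop in word-final position, so it devoices to [t]. /igeabeunbedud/ → igeabeunbedut.

igeabeunbedut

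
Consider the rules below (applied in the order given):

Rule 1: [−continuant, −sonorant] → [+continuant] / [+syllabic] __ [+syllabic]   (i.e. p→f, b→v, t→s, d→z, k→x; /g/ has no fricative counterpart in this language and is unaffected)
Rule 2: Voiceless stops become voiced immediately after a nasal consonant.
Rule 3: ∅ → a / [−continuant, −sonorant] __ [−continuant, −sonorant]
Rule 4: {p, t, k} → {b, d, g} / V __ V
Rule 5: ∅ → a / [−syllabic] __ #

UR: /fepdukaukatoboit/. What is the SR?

febaduxauxasovoita

Rule 1 (intervocalic spirantization): /k/ is a stop between vowels /u/ and /a/, so it spirantizes to the fricative [x]. /k/ is a stop between vowels /u/ and /a/, so it spirantizes to the fricative [x]. /t/ is a stop between vowels /a/ and /o/, so it spirantizes to the fricative [s]. /b/ is a stop between vowels /o/ and /o/, so it spirantizes to the fricative [v]. /fepdukaukatoboit/ → fepduxauxasovoit.
Rule 2 (post-nasal voicing): no segment meets the environment; /fepduxauxasovoit/ is unchanged.
Rule 3 (stop-cluster a-epenthesis): /p/ and /d/ form a stop–stop cluster, so [a] is inserted between them. /fepduxauxasovoit/ → fepaduxauxasovoit.
Rule 4 (intervocalic voicing): /p/ is a voiceless stop between vowels /e/ and /a/, so it voices to [b]. /fepaduxauxasovoit/ → febaduxauxasovoit.
Rule 5 (final a-epenthesis): the form ends in the consonant /t/, so [a] is inserted word-finally. /febaduxauxasovoit/ → febaduxauxasovoita.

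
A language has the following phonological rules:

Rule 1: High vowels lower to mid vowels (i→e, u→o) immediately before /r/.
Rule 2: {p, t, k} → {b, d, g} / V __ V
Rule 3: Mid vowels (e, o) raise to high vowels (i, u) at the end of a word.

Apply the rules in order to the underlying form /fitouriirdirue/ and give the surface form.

fidoorierderui

Rule 1 (pre-rhotic lowering): /u/ is a high vowel immediately before /r/, so it lowers to [o]. /i/ is a high vowel immediately before /r/, so it lowers to [e]. /i/ is a high vowel immediately before /r/, so it lowers to [e]. /fitouriirdirue/ → fitoorierderue.
Rule 2 (intervocalic voicing): /t/ is a voiceless stop between vowels /i/ and /o/, so it voices to [d]. /fitoorierderue/ → fidoorierderue.
Rule 3 (final vowel raising): /e/ is a mid vowel in word-final position, so it raises to [i]. /fidoorierderue/ → fidoorierderui.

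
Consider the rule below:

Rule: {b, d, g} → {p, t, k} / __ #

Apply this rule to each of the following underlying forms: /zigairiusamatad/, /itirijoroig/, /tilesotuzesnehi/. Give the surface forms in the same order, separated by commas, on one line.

zigairiusamatat, itirijoroik, tilesotuzesnehi

/zigairiusamatad/: /d/ is a voiced stop in word-final position, so it devoices to [t]. → [zigairiusamatat].
/itirijoroig/: /g/ is a voiced stop in word-final position, so it devoices to [k]. → [itirijoroik].
/tilesotuzesnehi/: the rule's environment is not met; surfaces unchanged as [tilesotuzesnehi].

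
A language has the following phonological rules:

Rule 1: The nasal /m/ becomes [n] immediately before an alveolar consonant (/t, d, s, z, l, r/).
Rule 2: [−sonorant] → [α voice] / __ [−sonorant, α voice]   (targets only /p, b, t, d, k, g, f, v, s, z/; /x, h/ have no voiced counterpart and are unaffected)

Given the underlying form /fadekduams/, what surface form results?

fadegduans

Rule 1 (nasal place assimilation): /m/ precedes the alveolar consonant /s/, so it assimilates in place to [n]. /fadekduams/ → fadekduans.
Rule 2 (regressive voicing assimilation): /k/ precedes the voiced obstruent /d/, so it voices to [g] by assimilation. /fadekduans/ → fadegduans.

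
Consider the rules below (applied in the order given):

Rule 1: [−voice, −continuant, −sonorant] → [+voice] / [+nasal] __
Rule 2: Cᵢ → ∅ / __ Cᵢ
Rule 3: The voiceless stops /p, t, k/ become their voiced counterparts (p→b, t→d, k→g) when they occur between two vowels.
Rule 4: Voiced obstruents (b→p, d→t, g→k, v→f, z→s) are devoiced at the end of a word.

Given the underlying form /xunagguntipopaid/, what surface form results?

Rule 1 (post-nasal voicing): /t/ is a voiceless stop immediately after the nasal /n/, so it voices to [d]. /xunagguntipopaid/ → xunaggundipopaid.
Rule 2 (degemination): /gg/ is a geminate; the first /g/ deletes. /xunaggundipopaid/ → xunagundipopaid.
Rule 3 (intervocalic voicing): /p/ is a voiceless stop between vowels /i/ and /o/, so it voices to [b]. /p/ is a voiceless stop between vowels /o/ and /a/, so it voices to [b]. /xunagundipopaid/ → xunagundibobaid.
Rule 4 (final devoicing): /d/ is a voiced obstruent in word-final position, so it devoices to [t]. /xunagundibobaid/ → xunagundibobait.

xunagundibobait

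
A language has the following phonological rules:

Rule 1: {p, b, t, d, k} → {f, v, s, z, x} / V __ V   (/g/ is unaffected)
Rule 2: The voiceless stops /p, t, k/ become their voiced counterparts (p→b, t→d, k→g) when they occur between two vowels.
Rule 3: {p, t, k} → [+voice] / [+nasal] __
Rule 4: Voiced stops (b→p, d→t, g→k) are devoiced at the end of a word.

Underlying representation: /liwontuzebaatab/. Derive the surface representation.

Rule 1 (intervocalic spirantization): /b/ is a stop between vowels /e/ and /a/, so it spirantizes to the fricative [v]. /t/ is a stop between vowels /a/ and /a/, so it spirantizes to the fricative [s]. /liwontuzebaatab/ → liwontuzevaasab.
Rule 2 (intervocalic voicing): no segment meets the environment; /liwontuzevaasab/ is unchanged.
Rule 3 (post-nasal voicing): /t/ is a voiceless stop immediately after the nasal /n/, so it voices to [d]. /liwontuzevaasab/ → liwonduzevaasab.
Rule 4 (final devoicing): /b/ is a voiced stop in word-final position, so it devoices to [p]. /liwonduzevaasab/ → liwonduzevaasap.

liwonduzevaasap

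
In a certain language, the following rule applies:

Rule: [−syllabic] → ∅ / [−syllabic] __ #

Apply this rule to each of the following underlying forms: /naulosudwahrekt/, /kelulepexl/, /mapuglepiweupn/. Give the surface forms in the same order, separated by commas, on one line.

/naulosudwahrekt/: /t/ is the second consonant of a word-final cluster /kt/, so it deletes. → [naulosudwahrek].
/kelulepexl/: /l/ is the second consonant of a word-final cluster /xl/, so it deletes. → [kelulepex].
/mapuglepiweupn/: /n/ is the second consonant of a word-final cluster /pn/, so it deletes. → [mapuglepiweup].

naulosudwahrek, kelulepex, mapuglepiweup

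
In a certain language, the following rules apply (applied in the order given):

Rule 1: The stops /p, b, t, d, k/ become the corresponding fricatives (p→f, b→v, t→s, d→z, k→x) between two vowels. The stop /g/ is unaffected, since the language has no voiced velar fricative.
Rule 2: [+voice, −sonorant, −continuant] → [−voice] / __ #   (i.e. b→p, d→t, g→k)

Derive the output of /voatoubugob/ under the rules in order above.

Rule 1 (intervocalic spirantization): /t/ is a stop between vowels /a/ and /o/, so it spirantizes to the fricative [s]. /b/ is a stop between vowels /u/ and /u/, so it spirantizes to the fricative [v]. /voatoubugob/ → voasouvugob.
Rule 2 (final devoicing): /b/ is a voiced stop in word-final position, so it devoices to [p]. /voasouvugob/ → voasouvugop.

voasouvugop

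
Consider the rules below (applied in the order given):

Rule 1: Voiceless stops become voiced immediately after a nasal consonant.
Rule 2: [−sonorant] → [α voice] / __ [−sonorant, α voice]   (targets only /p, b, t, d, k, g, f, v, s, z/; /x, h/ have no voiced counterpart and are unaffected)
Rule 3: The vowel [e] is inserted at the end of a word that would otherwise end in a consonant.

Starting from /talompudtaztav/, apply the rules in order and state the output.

talombuttastave

Rule 1 (post-nasal voicing): /p/ is a voiceless stop immediately after the nasal /m/, so it voices to [b]. /talompudtaztav/ → talombudtaztav.
Rule 2 (regressive voicing assimilation): /d/ precedes the voiceless obstruent /t/, so it devoices to [t] by assimilation. /z/ precedes the voiceless obstruent /t/, so it devoices to [s] by assimilation. /talombudtaztav/ → talombuttastav.
Rule 3 (final e-epenthesis): the form ends in the consonant /v/, so [e] is inserted word-finally. /talombuttastav/ → talombuttastave.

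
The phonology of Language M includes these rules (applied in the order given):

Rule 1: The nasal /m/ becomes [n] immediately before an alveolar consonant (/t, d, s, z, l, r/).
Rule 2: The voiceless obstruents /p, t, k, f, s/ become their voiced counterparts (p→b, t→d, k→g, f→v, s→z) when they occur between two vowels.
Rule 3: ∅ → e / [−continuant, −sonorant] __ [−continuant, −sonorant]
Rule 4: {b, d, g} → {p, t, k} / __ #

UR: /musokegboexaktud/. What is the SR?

muzogegeboexaketut

Rule 1 (nasal place assimilation): no segment meets the environment; /musokegboexaktud/ is unchanged.
Rule 2 (intervocalic voicing): /s/ is a voiceless obstruent between vowels /u/ and /o/, so it voices to [z]. /k/ is a voiceless obstruent between vowels /o/ and /e/, so it voices to [g]. /musokegboexaktud/ → muzogegboexaktud.
Rule 3 (stop-cluster e-epenthesis): /g/ and /b/ form a stop–stop cluster, so [e] is inserted between them. /k/ and /t/ form a stop–stop cluster, so [e] is inserted between them. /muzogegboexaktud/ → muzogegeboexaketud.
Rule 4 (final devoicing): /d/ is a voiced stop in word-final position, so it devoices to [t]. /muzogegeboexaketud/ → muzogegeboexaketut.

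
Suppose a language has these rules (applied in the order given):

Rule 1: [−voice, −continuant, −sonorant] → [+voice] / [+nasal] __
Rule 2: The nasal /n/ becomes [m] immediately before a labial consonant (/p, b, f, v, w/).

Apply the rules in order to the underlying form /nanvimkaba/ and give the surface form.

namvimgaba

Rule 1 (post-nasal voicing): /k/ is a voiceless stop immediately after the nasal /m/, so it voices to [g]. /nanvimkaba/ → nanvimgaba.
Rule 2 (nasal place assimilation): /n/ precedes the labial consonant /v/, so it assimilates in place to [m]. /nanvimgaba/ → namvimgaba.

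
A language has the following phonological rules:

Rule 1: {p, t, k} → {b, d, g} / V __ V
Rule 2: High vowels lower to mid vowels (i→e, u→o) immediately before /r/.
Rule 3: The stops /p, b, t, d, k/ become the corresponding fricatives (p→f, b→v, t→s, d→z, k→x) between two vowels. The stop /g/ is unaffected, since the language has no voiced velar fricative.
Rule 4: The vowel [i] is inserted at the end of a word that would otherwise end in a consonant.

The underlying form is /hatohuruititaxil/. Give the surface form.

Rule 1 (intervocalic voicing): /t/ is a voiceless stop between vowels /a/ and /o/, so it voices to [d]. /t/ is a voiceless stop between vowels /i/ and /i/, so it voices to [d]. /t/ is a voiceless stop between vowels /i/ and /a/, so it voices to [d]. /hatohuruititaxil/ → hadohuruididaxil.
Rule 2 (pre-rhotic lowering): /u/ is a high vowel immediately before /r/, so it lowers to [o]. /hadohuruididaxil/ → hadohoruididaxil.
Rule 3 (intervocalic spirantization): /d/ is a stop between vowels /a/ and /o/, so it spirantizes to the fricative [z]. /d/ is a stop between vowels /i/ and /i/, so it spirantizes to the fricative [z]. /d/ is a stop between vowels /i/ and /a/, so it spirantizes to the fricative [z]. /hadohoruididaxil/ → hazohoruizizaxil.
Rule 4 (final i-epenthesis): the form ends in the consonant /l/, so [i] is inserted word-finally. /hazohoruizizaxil/ → hazohoruizizaxili.

hazohoruizizaxili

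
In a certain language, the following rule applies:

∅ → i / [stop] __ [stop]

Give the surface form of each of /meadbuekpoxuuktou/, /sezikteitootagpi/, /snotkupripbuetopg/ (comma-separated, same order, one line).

/meadbuekpoxuuktou/: /d/ and /b/ form a stop–stop cluster, so [i] is inserted between them. /k/ and /p/ form a stop–stop cluster, so [i] is inserted between them. /k/ and /t/ form a stop–stop cluster, so [i] is inserted between them. → [meadibuekipoxuukitou].
/sezikteitootagpi/: /k/ and /t/ form a stop–stop cluster, so [i] is inserted between them. /g/ and /p/ form a stop–stop cluster, so [i] is inserted between them. → [sezikiteitootagipi].
/snotkupripbuetopg/: /t/ and /k/ form a stop–stop cluster, so [i] is inserted between them. /p/ and /b/ form a stop–stop cluster, so [i] is inserted between them. /p/ and /g/ form a stop–stop cluster, so [i] is inserted between them. → [snotikupripibuetopig].

meadibuekipoxuukitou, sezikiteitootagipi, snotikupripibuetopig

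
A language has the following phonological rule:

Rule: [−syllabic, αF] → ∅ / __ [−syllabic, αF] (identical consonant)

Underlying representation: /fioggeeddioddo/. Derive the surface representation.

fiogeediodo

/gg/ is a geminate; the first /g/ deletes.
/dd/ is a geminate; the first /d/ deletes.
/dd/ is a geminate; the first /d/ deletes.
Surface form: [fiogeediodo].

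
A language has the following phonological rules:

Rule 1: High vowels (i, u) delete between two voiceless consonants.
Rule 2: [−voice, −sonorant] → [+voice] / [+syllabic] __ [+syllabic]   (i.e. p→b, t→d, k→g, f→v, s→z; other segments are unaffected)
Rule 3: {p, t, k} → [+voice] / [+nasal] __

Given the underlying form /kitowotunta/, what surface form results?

ktowodunda

Rule 1 (high vowel syncope): /i/ is a high vowel flanked by voiceless consonants /k/ and /t/, so it deletes. /kitowotunta/ → ktowotunta.
Rule 2 (intervocalic voicing): /t/ is a voiceless obstruent between vowels /o/ and /u/, so it voices to [d]. /ktowotunta/ → ktowodunta.
Rule 3 (post-nasal voicing): /t/ is a voiceless stop immediately after the nasal /n/, so it voices to [d]. /ktowodunta/ → ktowodunda.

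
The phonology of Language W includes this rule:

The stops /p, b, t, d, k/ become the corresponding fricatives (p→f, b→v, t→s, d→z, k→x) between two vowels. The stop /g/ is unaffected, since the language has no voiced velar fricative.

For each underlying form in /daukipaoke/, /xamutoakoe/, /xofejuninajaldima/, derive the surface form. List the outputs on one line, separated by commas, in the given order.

/daukipaoke/: /k/ is a stop between vowels /u/ and /i/, so it spirantizes to the fricative [x]. /p/ is a stop between vowels /i/ and /a/, so it spirantizes to the fricative [f]. /k/ is a stop between vowels /o/ and /e/, so it spirantizes to the fricative [x]. → [dauxifaoxe].
/xamutoakoe/: /t/ is a stop between vowels /u/ and /o/, so it spirantizes to the fricative [s]. /k/ is a stop between vowels /a/ and /o/, so it spirantizes to the fricative [x]. → [xamusoaxoe].
/xofejuninajaldima/: the rule's environment is not met; surfaces unchanged as [xofejuninajaldima].

dauxifaoxe, xamusoaxoe, xofejuninajaldima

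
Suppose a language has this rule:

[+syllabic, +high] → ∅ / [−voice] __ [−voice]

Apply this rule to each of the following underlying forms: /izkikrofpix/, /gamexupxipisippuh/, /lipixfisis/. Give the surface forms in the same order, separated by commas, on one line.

izkkrofpx, gamexpxpspph, lipxfss

/izkikrofpix/: /i/ is a high vowel flanked by voiceless consonants /k/ and /k/, so it deletes. /i/ is a high vowel flanked by voiceless consonants /p/ and /x/, so it deletes. → [izkkrofpx].
/gamexupxipisippuh/: /u/ is a high vowel flanked by voiceless consonants /x/ and /p/, so it deletes. /i/ is a high vowel flanked by voiceless consonants /x/ and /p/, so it deletes. /i/ is a high vowel flanked by voiceless consonants /p/ and /s/, so it deletes. /i/ is a high vowel flanked by voiceless consonants /s/ and /p/, so it deletes. /u/ is a high vowel flanked by voiceless consonants /p/ and /h/, so it deletes. → [gamexpxpspph].
/lipixfisis/: /i/ is a high vowel flanked by voiceless consonants /p/ and /x/, so it deletes. /i/ is a high vowel flanked by voiceless consonants /f/ and /s/, so it deletes. /i/ is a high vowel flanked by voiceless consonants /s/ and /s/, so it deletes. → [lipxfss].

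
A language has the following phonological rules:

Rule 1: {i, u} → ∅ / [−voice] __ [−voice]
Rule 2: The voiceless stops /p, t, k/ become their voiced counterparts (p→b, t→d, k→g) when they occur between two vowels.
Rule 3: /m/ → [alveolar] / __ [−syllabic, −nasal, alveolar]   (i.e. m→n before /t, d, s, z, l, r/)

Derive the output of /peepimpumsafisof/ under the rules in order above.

Rule 1 (high vowel syncope): /i/ is a high vowel flanked by voiceless consonants /f/ and /s/, so it deletes. /peepimpumsafisof/ → peepimpumsafsof.
Rule 2 (intervocalic voicing): /p/ is a voiceless stop between vowels /e/ and /i/, so it voices to [b]. /peepimpumsafsof/ → peebimpumsafsof.
Rule 3 (nasal place assimilation): /m/ precedes the alveolar consonant /s/, so it assimilates in place to [n]. /peebimpumsafsof/ → peebimpunsafsof.

peebimpunsafsof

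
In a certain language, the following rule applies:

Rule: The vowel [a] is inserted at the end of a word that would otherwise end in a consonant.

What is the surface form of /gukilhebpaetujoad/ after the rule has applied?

the form ends in the consonant /d/, so [a] is inserted word-finally.
Surface form: [gukilhebpaetujoada].

gukilhebpaetujoada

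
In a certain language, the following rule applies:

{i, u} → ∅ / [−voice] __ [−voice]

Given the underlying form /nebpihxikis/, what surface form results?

/i/ is a high vowel flanked by voiceless consonants /p/ and /h/, so it deletes.
/i/ is a high vowel flanked by voiceless consonants /x/ and /k/, so it deletes.
/i/ is a high vowel flanked by voiceless consonants /k/ and /s/, so it deletes.
Surface form: [nebphxks].

nebphxks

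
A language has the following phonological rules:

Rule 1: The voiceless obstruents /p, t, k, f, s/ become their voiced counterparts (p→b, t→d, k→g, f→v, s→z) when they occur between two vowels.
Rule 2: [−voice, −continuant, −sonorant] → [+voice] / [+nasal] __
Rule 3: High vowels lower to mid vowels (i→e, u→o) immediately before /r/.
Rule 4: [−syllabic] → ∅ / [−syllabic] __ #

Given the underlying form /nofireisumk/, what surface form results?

novereizum

Rule 1 (intervocalic voicing): /f/ is a voiceless obstruent between vowels /o/ and /i/, so it voices to [v]. /s/ is a voiceless obstruent between vowels /i/ and /u/, so it voices to [z]. /nofireisumk/ → novireizumk.
Rule 2 (post-nasal voicing): /k/ is a voiceless stop immediately after the nasal /m/, so it voices to [g]. /novireizumk/ → novireizumg.
Rule 3 (pre-rhotic lowering): /i/ is a high vowel immediately before /r/, so it lowers to [e]. /novireizumg/ → novereizumg.
Rule 4 (final cluster simplification): /g/ is the second consonant of a word-final cluster /mg/, so it deletes. /novereizumg/ → novereizum.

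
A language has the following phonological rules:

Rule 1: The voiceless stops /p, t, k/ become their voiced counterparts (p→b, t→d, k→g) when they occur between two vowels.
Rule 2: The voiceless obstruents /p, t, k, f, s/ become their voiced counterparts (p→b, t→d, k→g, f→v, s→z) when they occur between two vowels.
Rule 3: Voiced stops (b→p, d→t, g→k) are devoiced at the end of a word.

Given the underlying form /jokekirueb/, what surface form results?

jogegiruep

Rule 1 (intervocalic voicing): /k/ is a voiceless stop between vowels /o/ and /e/, so it voices to [g]. /k/ is a voiceless stop between vowels /e/ and /i/, so it voices to [g]. /jokekirueb/ → jogegirueb.
Rule 2 (intervocalic voicing): no segment meets the environment; /jogegirueb/ is unchanged.
Rule 3 (final devoicing): /b/ is a voiced stop in word-final position, so it devoices to [p]. /jogegirueb/ → jogegiruep.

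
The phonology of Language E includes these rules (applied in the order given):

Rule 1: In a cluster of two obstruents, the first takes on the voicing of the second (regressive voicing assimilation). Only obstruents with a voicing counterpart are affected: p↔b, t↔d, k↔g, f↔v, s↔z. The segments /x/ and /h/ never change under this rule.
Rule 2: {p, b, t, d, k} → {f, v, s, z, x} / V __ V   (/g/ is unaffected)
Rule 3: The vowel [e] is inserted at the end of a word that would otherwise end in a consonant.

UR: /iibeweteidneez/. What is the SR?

iiveweseidneeze

Rule 1 (regressive voicing assimilation): no segment meets the environment; /iibeweteidneez/ is unchanged.
Rule 2 (intervocalic spirantization): /b/ is a stop between vowels /i/ and /e/, so it spirantizes to the fricative [v]. /t/ is a stop between vowels /e/ and /e/, so it spirantizes to the fricative [s]. /iibeweteidneez/ → iiveweseidneez.
Rule 3 (final e-epenthesis): the form ends in the consonant /z/, so [e] is inserted word-finally. /iiveweseidneez/ → iiveweseidneeze.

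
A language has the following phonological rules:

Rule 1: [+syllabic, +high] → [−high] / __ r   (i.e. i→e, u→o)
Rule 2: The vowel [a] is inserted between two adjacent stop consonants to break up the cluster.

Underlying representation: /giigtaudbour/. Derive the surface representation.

Rule 1 (pre-rhotic lowering): /u/ is a high vowel immediately before /r/, so it lowers to [o]. /giigtaudbour/ → giigtaudboor.
Rule 2 (stop-cluster a-epenthesis): /g/ and /t/ form a stop–stop cluster, so [a] is inserted between them. /d/ and /b/ form a stop–stop cluster, so [a] is inserted between them. /giigtaudboor/ → giigataudaboor.

giigataudaboor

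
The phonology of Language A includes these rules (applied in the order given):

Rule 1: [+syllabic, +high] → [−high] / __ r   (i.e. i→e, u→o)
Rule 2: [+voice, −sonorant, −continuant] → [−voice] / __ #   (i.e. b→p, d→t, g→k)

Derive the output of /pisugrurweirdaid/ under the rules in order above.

Rule 1 (pre-rhotic lowering): /u/ is a high vowel immediately before /r/, so it lowers to [o]. /i/ is a high vowel immediately before /r/, so it lowers to [e]. /pisugrurweirdaid/ → pisugrorweerdaid.
Rule 2 (final devoicing): /d/ is a voiced stop in word-final position, so it devoices to [t]. /pisugrorweerdaid/ → pisugrorweerdait.

pisugrorweerdait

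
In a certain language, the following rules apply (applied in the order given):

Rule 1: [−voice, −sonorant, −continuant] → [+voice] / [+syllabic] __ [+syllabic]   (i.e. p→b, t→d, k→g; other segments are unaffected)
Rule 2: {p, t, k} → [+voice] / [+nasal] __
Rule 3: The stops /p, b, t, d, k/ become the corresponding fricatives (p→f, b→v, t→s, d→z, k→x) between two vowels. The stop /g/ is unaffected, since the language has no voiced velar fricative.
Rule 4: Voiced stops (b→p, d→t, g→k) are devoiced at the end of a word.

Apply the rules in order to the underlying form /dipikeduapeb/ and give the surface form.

divigezuavep

Rule 1 (intervocalic voicing): /p/ is a voiceless stop between vowels /i/ and /i/, so it voices to [b]. /k/ is a voiceless stop between vowels /i/ and /e/, so it voices to [g]. /p/ is a voiceless stop between vowels /a/ and /e/, so it voices to [b]. /dipikeduapeb/ → dibigeduabeb.
Rule 2 (post-nasal voicing): no segment meets the environment; /dibigeduabeb/ is unchanged.
Rule 3 (intervocalic spirantization): /b/ is a stop between vowels /i/ and /i/, so it spirantizes to the fricative [v]. /d/ is a stop between vowels /e/ and /u/, so it spirantizes to the fricative [z]. /b/ is a stop between vowels /a/ and /e/, so it spirantizes to the fricative [v]. /dibigeduabeb/ → divigezuaveb.
Rule 4 (final devoicing): /b/ is a voiced stop in word-final position, so it devoices to [p]. /divigezuaveb/ → divigezuavep.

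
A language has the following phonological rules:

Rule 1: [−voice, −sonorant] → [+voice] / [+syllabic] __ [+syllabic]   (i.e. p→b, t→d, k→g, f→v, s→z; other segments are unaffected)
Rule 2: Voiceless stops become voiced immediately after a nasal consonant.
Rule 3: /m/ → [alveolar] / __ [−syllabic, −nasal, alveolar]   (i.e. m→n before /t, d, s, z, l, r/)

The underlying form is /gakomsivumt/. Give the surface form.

Rule 1 (intervocalic voicing): /k/ is a voiceless obstruent between vowels /a/ and /o/, so it voices to [g]. /gakomsivumt/ → gagomsivumt.
Rule 2 (post-nasal voicing): /t/ is a voiceless stop immediately after the nasal /m/, so it voices to [d]. /gagomsivumt/ → gagomsivumd.
Rule 3 (nasal place assimilation): /m/ precedes the alveolar consonant /s/, so it assimilates in place to [n]. /m/ precedes the alveolar consonant /d/, so it assimilates in place to [n]. /gagomsivumd/ → gagonsivund.

gagonsivund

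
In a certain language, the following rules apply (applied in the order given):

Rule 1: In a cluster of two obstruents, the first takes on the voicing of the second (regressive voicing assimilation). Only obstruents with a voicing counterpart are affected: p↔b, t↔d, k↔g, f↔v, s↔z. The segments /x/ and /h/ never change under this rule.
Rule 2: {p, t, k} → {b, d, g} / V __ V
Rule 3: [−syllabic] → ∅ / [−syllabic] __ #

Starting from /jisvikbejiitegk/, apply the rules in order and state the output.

jizvigbejiidek

Rule 1 (regressive voicing assimilation): /s/ precedes the voiced obstruent /v/, so it voices to [z] by assimilation. /k/ precedes the voiced obstruent /b/, so it voices to [g] by assimilation. /g/ precedes the voiceless obstruent /k/, so it devoices to [k] by assimilation. /jisvikbejiitegk/ → jizvigbejiitekk.
Rule 2 (intervocalic voicing): /t/ is a voiceless stop between vowels /i/ and /e/, so it voices to [d]. /jizvigbejiitekk/ → jizvigbejiidekk.
Rule 3 (final cluster simplification): /k/ is the second consonant of a word-final cluster /kk/, so it deletes. /jizvigbejiidekk/ → jizvigbejiidek.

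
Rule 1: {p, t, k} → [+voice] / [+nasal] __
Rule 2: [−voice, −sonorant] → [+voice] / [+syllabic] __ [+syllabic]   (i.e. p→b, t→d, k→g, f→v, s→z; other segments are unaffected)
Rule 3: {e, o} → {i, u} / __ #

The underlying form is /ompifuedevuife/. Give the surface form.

ombivuedevuivi

Rule 1 (post-nasal voicing): /p/ is a voiceless stop immediately after the nasal /m/, so it voices to [b]. /ompifuedevuife/ → ombifuedevuife.
Rule 2 (intervocalic voicing): /f/ is a voiceless obstruent between vowels /i/ and /u/, so it voices to [v]. /f/ is a voiceless obstruent between vowels /i/ and /e/, so it voices to [v]. /ombifuedevuife/ → ombivuedevuive.
Rule 3 (final vowel raising): /e/ is a mid vowel in word-final position, so it raises to [i]. /ombivuedevuive/ → ombivuedevuivi.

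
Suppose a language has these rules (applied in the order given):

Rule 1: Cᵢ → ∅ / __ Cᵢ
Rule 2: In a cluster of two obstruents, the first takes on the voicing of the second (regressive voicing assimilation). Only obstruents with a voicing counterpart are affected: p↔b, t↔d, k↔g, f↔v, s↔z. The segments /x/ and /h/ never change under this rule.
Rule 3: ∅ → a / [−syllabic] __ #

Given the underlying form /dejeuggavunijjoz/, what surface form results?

Rule 1 (degemination): /gg/ is a geminate; the first /g/ deletes. /jj/ is a geminate; the first /j/ deletes. /dejeuggavunijjoz/ → dejeugavunijoz.
Rule 2 (regressive voicing assimilation): no segment meets the environment; /dejeugavunijoz/ is unchanged.
Rule 3 (final a-epenthesis): the form ends in the consonant /z/, so [a] is inserted word-finally. /dejeugavunijoz/ → dejeugavunijoza.

dejeugavunijoza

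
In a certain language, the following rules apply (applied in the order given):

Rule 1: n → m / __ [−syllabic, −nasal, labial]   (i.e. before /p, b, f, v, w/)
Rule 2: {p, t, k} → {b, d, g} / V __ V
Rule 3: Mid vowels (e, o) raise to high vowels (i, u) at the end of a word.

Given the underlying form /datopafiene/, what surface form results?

Rule 1 (nasal place assimilation): no segment meets the environment; /datopafiene/ is unchanged.
Rule 2 (intervocalic voicing): /t/ is a voiceless stop between vowels /a/ and /o/, so it voices to [d]. /p/ is a voiceless stop between vowels /o/ and /a/, so it voices to [b]. /datopafiene/ → dadobafiene.
Rule 3 (final vowel raising): /e/ is a mid vowel in word-final position, so it raises to [i]. /dadobafiene/ → dadobafieni.

dadobafieni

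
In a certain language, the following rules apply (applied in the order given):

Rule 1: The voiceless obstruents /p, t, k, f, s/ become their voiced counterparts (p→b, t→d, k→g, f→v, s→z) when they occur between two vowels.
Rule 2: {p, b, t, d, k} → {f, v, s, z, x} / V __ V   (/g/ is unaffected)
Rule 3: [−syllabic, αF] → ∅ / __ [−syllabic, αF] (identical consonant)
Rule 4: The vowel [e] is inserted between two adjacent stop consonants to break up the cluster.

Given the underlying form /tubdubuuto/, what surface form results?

Rule 1 (intervocalic voicing): /t/ is a voiceless obstruent between vowels /u/ and /o/, so it voices to [d]. /tubdubuuto/ → tubdubuudo.
Rule 2 (intervocalic spirantization): /b/ is a stop between vowels /u/ and /u/, so it spirantizes to the fricative [v]. /d/ is a stop between vowels /u/ and /o/, so it spirantizes to the fricative [z]. /tubdubuudo/ → tubduvuuzo.
Rule 3 (degemination): no segment meets the environment; /tubduvuuzo/ is unchanged.
Rule 4 (stop-cluster e-epenthesis): /b/ and /d/ form a stop–stop cluster, so [e] is inserted between them. /tubduvuuzo/ → tubeduvuuzo.

tubeduvuuzo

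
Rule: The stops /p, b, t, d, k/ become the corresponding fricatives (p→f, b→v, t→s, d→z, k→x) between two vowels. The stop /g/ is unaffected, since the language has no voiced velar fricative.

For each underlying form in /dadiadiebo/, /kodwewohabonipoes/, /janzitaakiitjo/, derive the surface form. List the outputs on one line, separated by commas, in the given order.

/dadiadiebo/: /d/ is a stop between vowels /a/ and /i/, so it spirantizes to the fricative [z]. /d/ is a stop between vowels /a/ and /i/, so it spirantizes to the fricative [z]. /b/ is a stop between vowels /e/ and /o/, so it spirantizes to the fricative [v]. → [daziazievo].
/kodwewohabonipoes/: /b/ is a stop between vowels /a/ and /o/, so it spirantizes to the fricative [v]. /p/ is a stop between vowels /i/ and /o/, so it spirantizes to the fricative [f]. → [kodwewohavonifoes].
/janzitaakiitjo/: /t/ is a stop between vowels /i/ and /a/, so it spirantizes to the fricative [s]. /k/ is a stop between vowels /a/ and /i/, so it spirantizes to the fricative [x]. → [janzisaaxiitjo].

daziazievo, kodwewohavonifoes, janzisaaxiitjo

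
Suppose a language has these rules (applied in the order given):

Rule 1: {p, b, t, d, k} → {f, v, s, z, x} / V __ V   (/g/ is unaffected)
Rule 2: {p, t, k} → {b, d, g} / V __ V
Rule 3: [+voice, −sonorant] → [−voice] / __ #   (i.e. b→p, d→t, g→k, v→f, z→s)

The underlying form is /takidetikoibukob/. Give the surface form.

taxizesixoivuxop

Rule 1 (intervocalic spirantization): /k/ is a stop between vowels /a/ and /i/, so it spirantizes to the fricative [x]. /d/ is a stop between vowels /i/ and /e/, so it spirantizes to the fricative [z]. /t/ is a stop between vowels /e/ and /i/, so it spirantizes to the fricative [s]. /k/ is a stop between vowels /i/ and /o/, so it spirantizes to the fricative [x]. /b/ is a stop between vowels /i/ and /u/, so it spirantizes to the fricative [v]. /k/ is a stop between vowels /u/ and /o/, so it spirantizes to the fricative [x]. /takidetikoibukob/ → taxizesixoivuxob.
Rule 2 (intervocalic voicing): no segment meets the environment; /taxizesixoivuxob/ is unchanged.
Rule 3 (final devoicing): /b/ is a voiced obstruent in word-final position, so it devoices to [p]. /taxizesixoivuxob/ → taxizesixoivuxop.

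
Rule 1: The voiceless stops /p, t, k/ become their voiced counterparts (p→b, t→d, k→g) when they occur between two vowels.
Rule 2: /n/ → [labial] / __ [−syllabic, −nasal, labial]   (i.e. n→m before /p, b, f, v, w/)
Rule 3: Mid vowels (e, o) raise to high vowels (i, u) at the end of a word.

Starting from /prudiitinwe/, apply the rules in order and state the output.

prudiidimwi

Rule 1 (intervocalic voicing): /t/ is a voiceless stop between vowels /i/ and /i/, so it voices to [d]. /prudiitinwe/ → prudiidinwe.
Rule 2 (nasal place assimilation): /n/ precedes the labial consonant /w/, so it assimilates in place to [m]. /prudiidinwe/ → prudiidimwe.
Rule 3 (final vowel raising): /e/ is a mid vowel in word-final position, so it raises to [i]. /prudiidimwe/ → prudiidimwi.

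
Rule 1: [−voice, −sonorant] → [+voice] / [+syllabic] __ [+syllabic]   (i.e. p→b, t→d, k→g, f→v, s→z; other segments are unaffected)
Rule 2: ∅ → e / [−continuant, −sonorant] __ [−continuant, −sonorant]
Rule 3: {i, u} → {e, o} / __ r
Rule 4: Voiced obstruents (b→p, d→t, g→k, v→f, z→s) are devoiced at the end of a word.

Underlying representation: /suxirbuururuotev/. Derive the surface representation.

Rule 1 (intervocalic voicing): /t/ is a voiceless obstruent between vowels /o/ and /e/, so it voices to [d]. /suxirbuururuotev/ → suxirbuururuodev.
Rule 2 (stop-cluster e-epenthesis): no segment meets the environment; /suxirbuururuodev/ is unchanged.
Rule 3 (pre-rhotic lowering): /i/ is a high vowel immediately before /r/, so it lowers to [e]. /u/ is a high vowel immediately before /r/, so it lowers to [o]. /u/ is a high vowel immediately before /r/, so it lowers to [o]. /suxirbuururuodev/ → suxerbuororuodev.
Rule 4 (final devoicing): /v/ is a voiced obstruent in word-final position, so it devoices to [f]. /suxerbuororuodev/ → suxerbuororuodef.

suxerbuororuodef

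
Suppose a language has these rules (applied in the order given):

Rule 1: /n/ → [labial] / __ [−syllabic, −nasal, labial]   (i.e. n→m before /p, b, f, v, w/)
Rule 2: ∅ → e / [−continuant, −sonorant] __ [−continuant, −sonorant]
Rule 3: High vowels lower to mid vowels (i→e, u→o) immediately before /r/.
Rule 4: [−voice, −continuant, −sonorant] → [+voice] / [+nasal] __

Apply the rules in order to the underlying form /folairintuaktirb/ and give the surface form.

Rule 1 (nasal place assimilation): no segment meets the environment; /folairintuaktirb/ is unchanged.
Rule 2 (stop-cluster e-epenthesis): /k/ and /t/ form a stop–stop cluster, so [e] is inserted between them. /folairintuaktirb/ → folairintuaketirb.
Rule 3 (pre-rhotic lowering): /i/ is a high vowel immediately before /r/, so it lowers to [e]. /i/ is a high vowel immediately before /r/, so it lowers to [e]. /folairintuaketirb/ → folaerintuaketerb.
Rule 4 (post-nasal voicing): /t/ is a voiceless stop immediately after the nasal /n/, so it voices to [d]. /folaerintuaketerb/ → folaerinduaketerb.

folaerinduaketerb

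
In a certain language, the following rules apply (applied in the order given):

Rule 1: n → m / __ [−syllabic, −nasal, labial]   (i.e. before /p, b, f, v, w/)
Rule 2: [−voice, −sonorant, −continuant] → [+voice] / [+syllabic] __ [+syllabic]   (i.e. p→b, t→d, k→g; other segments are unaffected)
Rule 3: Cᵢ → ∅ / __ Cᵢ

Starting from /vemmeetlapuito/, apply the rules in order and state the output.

Rule 1 (nasal place assimilation): no segment meets the environment; /vemmeetlapuito/ is unchanged.
Rule 2 (intervocalic voicing): /p/ is a voiceless stop between vowels /a/ and /u/, so it voices to [b]. /t/ is a voiceless stop between vowels /i/ and /o/, so it voices to [d]. /vemmeetlapuito/ → vemmeetlabuido.
Rule 3 (degemination): /mm/ is a geminate; the first /m/ deletes. /vemmeetlabuido/ → vemeetlabuido.

vemeetlabuido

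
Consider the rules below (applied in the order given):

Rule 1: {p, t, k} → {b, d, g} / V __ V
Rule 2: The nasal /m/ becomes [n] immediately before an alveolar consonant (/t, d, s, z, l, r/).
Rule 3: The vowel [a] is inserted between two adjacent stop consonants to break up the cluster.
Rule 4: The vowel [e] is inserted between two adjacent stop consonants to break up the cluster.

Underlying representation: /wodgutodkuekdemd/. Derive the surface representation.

Rule 1 (intervocalic voicing): /t/ is a voiceless stop between vowels /u/ and /o/, so it voices to [d]. /wodgutodkuekdemd/ → wodgudodkuekdemd.
Rule 2 (nasal place assimilation): /m/ precedes the alveolar consonant /d/, so it assimilates in place to [n]. /wodgudodkuekdemd/ → wodgudodkuekdend.
Rule 3 (stop-cluster a-epenthesis): /d/ and /g/ form a stop–stop cluster, so [a] is inserted between them. /d/ and /k/ form a stop–stop cluster, so [a] is inserted between them. /k/ and /d/ form a stop–stop cluster, so [a] is inserted between them. /wodgudodkuekdend/ → wodagudodakuekadend.
Rule 4 (stop-cluster e-epenthesis): no segment meets the environment; /wodagudodakuekadend/ is unchanged.

wodagudodakuekadend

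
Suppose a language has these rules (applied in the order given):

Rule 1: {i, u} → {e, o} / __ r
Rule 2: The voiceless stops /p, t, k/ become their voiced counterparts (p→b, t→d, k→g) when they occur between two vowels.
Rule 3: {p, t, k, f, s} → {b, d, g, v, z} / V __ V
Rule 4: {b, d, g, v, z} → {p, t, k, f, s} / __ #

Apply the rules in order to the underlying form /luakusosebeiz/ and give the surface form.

Rule 1 (pre-rhotic lowering): no segment meets the environment; /luakusosebeiz/ is unchanged.
Rule 2 (intervocalic voicing): /k/ is a voiceless stop between vowels /a/ and /u/, so it voices to [g]. /luakusosebeiz/ → luagusosebeiz.
Rule 3 (intervocalic voicing): /s/ is a voiceless obstruent between vowels /u/ and /o/, so it voices to [z]. /s/ is a voiceless obstruent between vowels /o/ and /e/, so it voices to [z]. /luagusosebeiz/ → luaguzozebeiz.
Rule 4 (final devoicing): /z/ is a voiced obstruent in word-final position, so it devoices to [s]. /luaguzozebeiz/ → luaguzozebeis.

luaguzozebeis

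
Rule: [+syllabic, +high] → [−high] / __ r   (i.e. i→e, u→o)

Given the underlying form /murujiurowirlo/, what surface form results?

/u/ is a high vowel immediately before /r/, so it lowers to [o].
/u/ is a high vowel immediately before /r/, so it lowers to [o].
/i/ is a high vowel immediately before /r/, so it lowers to [e].
The other instances of /u/, /i/ do not occur in the required environment and remain unchanged.
Surface form: [morujiorowerlo].

morujiorowerlo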